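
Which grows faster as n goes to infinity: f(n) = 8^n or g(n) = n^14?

f(n) = 8^n grows faster: any exponential with base > 1 dominates every polynomial.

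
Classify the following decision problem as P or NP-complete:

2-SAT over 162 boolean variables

This problem is in P: 2-SAT is solvable in linear time via implication-graph SCCs.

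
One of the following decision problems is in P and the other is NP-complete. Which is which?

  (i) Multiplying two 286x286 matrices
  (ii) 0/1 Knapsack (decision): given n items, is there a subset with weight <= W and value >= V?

(i) is P: the schoolbook algorithm runs in O(n^3).
(ii) is NP-complete: reduces from Subset Sum.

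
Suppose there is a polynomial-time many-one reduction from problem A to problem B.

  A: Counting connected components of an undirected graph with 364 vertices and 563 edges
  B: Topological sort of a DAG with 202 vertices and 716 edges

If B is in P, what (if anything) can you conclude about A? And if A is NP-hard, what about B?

A poly-time reduction A <=_p B means any A-instance can be transformed to a B-instance in poly time.
If B is in P: compose the reduction with B's poly-time algorithm to solve A in poly time, so A is in P.
If A is NP-hard: every NP problem reduces to A, which reduces to B; composing reductions, every NP problem reduces to B, so B is NP-hard.
(Here in fact A is P and B is P.)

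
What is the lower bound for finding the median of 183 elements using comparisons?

To find the median of 183 elements, every element must be compared at least once, so the lower bound is Omega(n). The BFPRT algorithm achieves O(n), making this tight.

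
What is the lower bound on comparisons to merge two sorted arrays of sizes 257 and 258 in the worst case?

Adversary: with |257 - 258| <= 1 the inputs can be fully interleaved so that every adjacent pair in the merged output comes from different arrays. Then each of the 514 adjacent pairs must be directly compared, or the algorithm cannot determine their relative order. Standard merge meets this bound.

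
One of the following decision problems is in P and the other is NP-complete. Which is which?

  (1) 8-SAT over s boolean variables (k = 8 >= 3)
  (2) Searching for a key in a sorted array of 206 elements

(1) is NP-complete: 3-SAT is NP-complete (Cook-Levin); k-SAT for k>=3 reduces from 3-SAT.
(2) is P: binary search runs in O(log n).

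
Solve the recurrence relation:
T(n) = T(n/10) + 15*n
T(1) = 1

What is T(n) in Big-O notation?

Geometric series: 15*n*(1 + 1/10 + 1/10^2 + ...) = O(n). T(n) = O(n).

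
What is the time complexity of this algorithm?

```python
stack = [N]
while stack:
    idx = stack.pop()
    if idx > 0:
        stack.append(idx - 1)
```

Time complexity: O(n).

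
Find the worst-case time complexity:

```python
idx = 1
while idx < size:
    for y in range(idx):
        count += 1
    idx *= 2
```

Time complexity: O(n).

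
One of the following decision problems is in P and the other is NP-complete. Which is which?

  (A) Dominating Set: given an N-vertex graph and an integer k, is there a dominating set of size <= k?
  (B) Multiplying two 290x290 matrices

(A) is NP-complete: reduces from Set Cover (with k part of the input).
(B) is P: the schoolbook algorithm runs in O(n^3).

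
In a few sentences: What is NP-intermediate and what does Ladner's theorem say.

NP-intermediate problems are in NP but neither in P nor NP-complete (assuming P != NP). Ladner's theorem proves such problems exist if P != NP. Graph isomorphism and integer factoring are candidate NP-intermediate problems -- no polynomial algorithm is known, but no NP-completeness proof exists either.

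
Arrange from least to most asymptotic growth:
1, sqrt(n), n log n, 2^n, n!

Ordered by growth rate: 1 < sqrt(n) < n log n < 2^n < n!.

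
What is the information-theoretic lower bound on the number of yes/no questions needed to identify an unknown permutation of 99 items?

There are 99! = 933262154439441526816992388562667004907159682643816214685929638952175999932299156089414639761565182862536979208272237582511852109168640000000000000000000000 permutations. Each yes/no question gives at most 1 bit, so at least ceil(log_2(933262154439441526816992388562667004907159682643816214685929638952175999932299156089414639761565182862536979208272237582511852109168640000000000000000000000)) = 519 questions are needed.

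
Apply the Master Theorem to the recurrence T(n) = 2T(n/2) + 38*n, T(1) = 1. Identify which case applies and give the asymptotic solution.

a=2, b=2, f(n)=38*n.
log_2(2) = 1, so n^(log_b(a)) = n.
f(n) = Theta(n), so Case 2 applies.
T(n) = Theta(n log n).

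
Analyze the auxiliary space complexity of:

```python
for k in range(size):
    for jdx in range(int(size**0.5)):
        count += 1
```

Space complexity: O(1).
Only a constant amount of auxiliary storage is used; nothing grows with n.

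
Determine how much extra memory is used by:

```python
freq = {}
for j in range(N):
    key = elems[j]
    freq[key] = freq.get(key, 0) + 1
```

Space complexity: O(n).
Auxiliary storage grows linearly with the input size n in the worst case.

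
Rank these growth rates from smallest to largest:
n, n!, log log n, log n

Ordered by growth rate: log log n < log n < n < n!.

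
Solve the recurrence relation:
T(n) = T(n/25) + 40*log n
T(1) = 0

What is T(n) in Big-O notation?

Each of the log_25(n) levels adds O(log n). T(n) = O(log^2 n).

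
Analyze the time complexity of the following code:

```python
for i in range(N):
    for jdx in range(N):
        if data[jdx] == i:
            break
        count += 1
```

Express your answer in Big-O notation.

Time complexity: O(n^2).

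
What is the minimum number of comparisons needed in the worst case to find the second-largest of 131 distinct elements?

Lower bound: finding the max needs 131-1 comparisons. By the adversary weight-doubling argument, the max must personally win >= ceil(log_2(131)) = 8 comparisons; the 2nd-largest is among those 8 losers, needing 8-1 more comparisons. Total >= 131-1 + 8-1 = 137. A balanced knockout tournament achieves this.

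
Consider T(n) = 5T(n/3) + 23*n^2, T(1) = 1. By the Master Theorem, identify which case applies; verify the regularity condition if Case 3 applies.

a=5, b=3, f(n)=23*n^2.
log_3(5) = 1.465 < 2.
f(n) = Omega(n^(1.465+epsilon)) for some epsilon > 0, so Case 3 is the candidate.
Regularity: a*f(n/b) = 5*23*(n/3)^2 = (5/9)*23*n^2 <= c*f(n) with c = 5/9 < 1. Satisfied.
Case 3: T(n) = Theta(n^2).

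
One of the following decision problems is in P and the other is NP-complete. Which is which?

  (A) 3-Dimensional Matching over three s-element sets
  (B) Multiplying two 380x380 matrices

(A) is NP-complete: one of Karp's 21 NP-complete problems.
(B) is P: the schoolbook algorithm runs in O(n^3).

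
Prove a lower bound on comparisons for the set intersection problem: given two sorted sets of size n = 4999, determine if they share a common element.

For two sorted arrays of size n = 4999, any correct algorithm must examine Omega(n) elements. If fewer are examined, an adversary places a common element in an unexamined gap. A merge-based scan achieves O(n), so the bound is tight.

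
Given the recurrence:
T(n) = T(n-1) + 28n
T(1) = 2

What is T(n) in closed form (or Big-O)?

Unrolling: T(n) = 2 + 28*(2 + 3 + ... + n) = 2 + 28*(n(n+1)/2 - 1) = O(n^2).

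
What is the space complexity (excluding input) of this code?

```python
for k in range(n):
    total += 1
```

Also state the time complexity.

Space complexity: O(1).
Only a constant amount of auxiliary storage is used; nothing grows with n.
Time complexity: O(n).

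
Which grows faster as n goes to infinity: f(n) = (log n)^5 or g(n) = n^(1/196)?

g(n) = n^(1/196) grows faster: any positive power of n dominates any polylog.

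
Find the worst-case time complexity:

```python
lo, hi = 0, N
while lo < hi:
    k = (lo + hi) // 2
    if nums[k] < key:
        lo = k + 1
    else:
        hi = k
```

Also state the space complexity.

Time complexity: O(log n).
Space complexity: O(1).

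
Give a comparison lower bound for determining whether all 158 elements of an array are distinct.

In the algebraic decision-tree model, the YES region for element distinctness on 158 elements has 158! connected components (one per ordering). Ben-Or's theorem then gives a lower bound of Omega(log(n!)) = Omega(n log n).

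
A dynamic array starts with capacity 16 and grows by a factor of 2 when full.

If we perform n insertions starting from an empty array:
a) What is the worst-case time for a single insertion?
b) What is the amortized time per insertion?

(a) Worst-case single insertion: O(n) -- when the array is full at capacity c, the resize copies all c elements, and c can be Theta(n).
(b) Resizes happen at sizes 16, 32, 64, ... Total copy cost for n insertions: 16 + 32 + ... = O(n) (geometric series with ratio 1/2). Amortized cost per insertion: O(n)/n = O(1).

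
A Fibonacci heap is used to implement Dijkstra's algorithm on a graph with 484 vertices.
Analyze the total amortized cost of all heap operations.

Dijkstra performs 484 insert, 484 extract-min, and at most E decrease-key operations. With Fibonacci heap: insert O(1) amortized, extract-min O(log n) amortized, decrease-key O(1) amortized. Total with n = 484: O(n * 1 + n * log n + E * 1) = O(n log n + E).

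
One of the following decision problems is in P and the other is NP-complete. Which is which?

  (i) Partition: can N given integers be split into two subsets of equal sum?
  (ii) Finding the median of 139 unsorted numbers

(i) is NP-complete: Subset Sum reduces to it (one of Karp's 21 NP-complete problems).
(ii) is P: linear-time selection (median-of-medians) runs in O(n).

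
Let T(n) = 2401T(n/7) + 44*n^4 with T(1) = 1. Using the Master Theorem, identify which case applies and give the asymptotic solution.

a=2401, b=7, f(n)=44*n^4.
log_7(2401) = 4, so n^(log_b(a)) = n^4.
f(n) = Theta(n^4), so Case 2 applies.
T(n) = Theta(n^4 log n).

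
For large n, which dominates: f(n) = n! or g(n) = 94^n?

f(n) = n! grows faster: n!/94^n -> infinity by Stirling.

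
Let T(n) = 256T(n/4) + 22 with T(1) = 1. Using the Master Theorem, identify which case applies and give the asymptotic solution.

a=256, b=4, f(n)=22.
log_4(256) = 4 > 0.
Since f(n) = O(n^0) is polynomially smaller than n^4, Case 1 applies.
T(n) = Theta(n^4).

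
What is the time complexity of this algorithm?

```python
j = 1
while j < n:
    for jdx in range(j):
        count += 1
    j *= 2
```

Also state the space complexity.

Time complexity: O(n).
Space complexity: O(1).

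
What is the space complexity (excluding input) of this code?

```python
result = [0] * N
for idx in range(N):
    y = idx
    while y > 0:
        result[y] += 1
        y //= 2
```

Space complexity: O(n).
Auxiliary storage grows linearly with the input size n in the worst case.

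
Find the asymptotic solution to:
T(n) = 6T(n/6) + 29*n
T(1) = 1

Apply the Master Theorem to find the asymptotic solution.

a=6, b=6, f(n)=29*n. log_6(6) = 1. Case 2: T(n) = O(n log n).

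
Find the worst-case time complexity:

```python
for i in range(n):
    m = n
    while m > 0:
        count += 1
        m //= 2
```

Time complexity: O(n log n).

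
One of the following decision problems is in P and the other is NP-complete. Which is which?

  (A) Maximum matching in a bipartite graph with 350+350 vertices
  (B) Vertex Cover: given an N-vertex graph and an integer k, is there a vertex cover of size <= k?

(A) is P: Hopcroft-Karp runs in O(E sqrt(V)).
(B) is NP-complete: one of Karp's 21 NP-complete problems (with k part of the input; for any fixed constant k it is in P).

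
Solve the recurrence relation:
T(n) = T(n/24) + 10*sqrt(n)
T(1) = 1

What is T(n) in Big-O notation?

Each level contributes sqrt(n/24^k). Geometric series with ratio 1/sqrt(24) < 1 sums to O(sqrt(n)).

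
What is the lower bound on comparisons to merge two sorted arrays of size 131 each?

To merge two sorted arrays of size 131, we need at least 261 comparisons in the worst case. An adversary can force every element to be compared.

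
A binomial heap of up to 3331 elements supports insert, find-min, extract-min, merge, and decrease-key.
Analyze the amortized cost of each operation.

A binomial heap with n <= 3331 elements has at most floor(log_2 3331) + 1 = 12 trees. Using potential Phi = number of trees: Insert adds one tree, but cascading merges reduce count -- amortized O(1). Find-min reads the cached minimum pointer: O(1). Extract-min creates O(log n) new trees: O(log n). Merge combines tree lists: O(log n). Decrease-key sifts the element up its tree of height <= log n: O(log n).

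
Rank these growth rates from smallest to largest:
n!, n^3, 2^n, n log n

Ordered by growth rate: n log n < n^3 < 2^n < n!.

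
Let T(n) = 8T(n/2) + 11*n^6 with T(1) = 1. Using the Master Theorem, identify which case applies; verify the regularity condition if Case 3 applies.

a=8, b=2, f(n)=11*n^6.
log_2(8) = 3 < 6.
f(n) = Omega(n^(3+epsilon)) for some epsilon > 0, so Case 3 is the candidate.
Regularity: a*f(n/b) = 8*11*(n/2)^6 = (8/64)*11*n^6 <= c*f(n) with c = 8/64 < 1. Satisfied.
Case 3: T(n) = Theta(n^6).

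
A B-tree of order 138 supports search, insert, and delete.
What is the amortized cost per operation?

B-tree of order 138 has height O(log_138 n). Each operation traverses the tree height. Splits during insert and merges during delete are O(1) each and occur at most once per level. Total cost per operation: O(log_138 n).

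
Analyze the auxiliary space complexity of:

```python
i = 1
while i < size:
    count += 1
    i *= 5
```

Space complexity: O(1).
Only a constant amount of auxiliary storage is used; nothing grows with n.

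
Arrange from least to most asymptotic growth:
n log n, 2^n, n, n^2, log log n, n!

Ordered by growth rate: log log n < n < n log n < n^2 < 2^n < n!.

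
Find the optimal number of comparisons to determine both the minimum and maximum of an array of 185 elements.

Naive approach: 368 comparisons (184 for max + 184 for min).
Optimal: Compare elements in pairs first (floor(n/2) = 92 comparisons), then find max among winners and min among losers (92 comparisons each).
Total: ceil(3n/2) - 2 = 276 comparisons. An adversary argument shows this is also a lower bound.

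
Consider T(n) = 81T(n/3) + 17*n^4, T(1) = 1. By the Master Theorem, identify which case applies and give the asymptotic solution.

a=81, b=3, f(n)=17*n^4.
log_3(81) = 4, so n^(log_b(a)) = n^4.
f(n) = Theta(n^4), so Case 2 applies.
T(n) = Theta(n^4 log n).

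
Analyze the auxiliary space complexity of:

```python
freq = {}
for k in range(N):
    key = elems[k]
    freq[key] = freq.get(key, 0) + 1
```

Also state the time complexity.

Space complexity: O(n).
Auxiliary storage grows linearly with the input size n in the worst case.
Time complexity: O(n).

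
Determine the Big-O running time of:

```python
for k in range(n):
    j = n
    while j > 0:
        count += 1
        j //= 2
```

Time complexity: O(n log n).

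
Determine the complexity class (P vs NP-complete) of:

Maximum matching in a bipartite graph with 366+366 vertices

This problem is in P: Hopcroft-Karp runs in O(E sqrt(V)).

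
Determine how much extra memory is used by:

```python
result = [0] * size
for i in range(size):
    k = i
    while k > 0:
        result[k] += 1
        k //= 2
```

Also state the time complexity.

Space complexity: O(n).
Auxiliary storage grows linearly with the input size n in the worst case.
Time complexity: O(n log n).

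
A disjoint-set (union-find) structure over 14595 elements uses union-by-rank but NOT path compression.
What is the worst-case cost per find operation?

Union-by-rank alone keeps every tree's height <= log_2(14595) ~= 13.8. Each find traverses from a node to its root, costing O(height) = O(log n). Without path compression this bound is tight.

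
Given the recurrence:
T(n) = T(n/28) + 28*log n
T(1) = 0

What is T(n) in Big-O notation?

Each of the log_28(n) levels adds O(log n). T(n) = O(log^2 n).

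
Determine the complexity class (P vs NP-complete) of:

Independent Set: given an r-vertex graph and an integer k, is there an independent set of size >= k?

This problem is NP-complete: complement of Clique (with k part of the input).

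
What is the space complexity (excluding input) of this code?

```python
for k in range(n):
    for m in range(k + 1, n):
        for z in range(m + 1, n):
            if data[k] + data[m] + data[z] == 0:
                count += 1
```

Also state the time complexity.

Space complexity: O(1).
Only a constant amount of auxiliary storage is used; nothing grows with n.
Time complexity: O(n^3).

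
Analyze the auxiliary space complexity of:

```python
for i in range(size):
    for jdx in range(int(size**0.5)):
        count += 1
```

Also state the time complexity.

Space complexity: O(1).
Only a constant amount of auxiliary storage is used; nothing grows with n.
Time complexity: O(n * sqrt(n)).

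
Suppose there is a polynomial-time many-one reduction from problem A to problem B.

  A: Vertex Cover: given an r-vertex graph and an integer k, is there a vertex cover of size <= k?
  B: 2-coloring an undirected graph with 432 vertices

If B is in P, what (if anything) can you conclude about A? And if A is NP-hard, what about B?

A poly-time reduction A <=_p B means any A-instance can be transformed to a B-instance in poly time.
If B is in P: compose the reduction with B's poly-time algorithm to solve A in poly time, so A is in P.
If A is NP-hard: every NP problem reduces to A, which reduces to B; composing reductions, every NP problem reduces to B, so B is NP-hard.
(Here in fact A is NP-complete and B is in P, so no such reduction is known -- its existence would imply P = NP; the analysis concerns only what the assumed reduction would or would not let you conclude.)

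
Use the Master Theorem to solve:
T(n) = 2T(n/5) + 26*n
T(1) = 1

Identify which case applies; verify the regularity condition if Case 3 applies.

a=2, b=5, f(n)=26*n.
log_5(2) = 0.4307 < 1.
f(n) = Omega(n^(0.4307+epsilon)) for some epsilon > 0, so Case 3 is the candidate.
Regularity: a*f(n/b) = 2*26*(n/5)^1 = (2/5)*26*n^1 <= c*f(n) with c = 2/5 < 1. Satisfied.
Case 3: T(n) = Theta(n).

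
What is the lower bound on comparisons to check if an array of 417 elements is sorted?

To verify 417 elements are sorted, we must compare each consecutive pair. Skipping any pair allows an adversary to swap them. Therefore 416 comparisons are necessary and sufficient.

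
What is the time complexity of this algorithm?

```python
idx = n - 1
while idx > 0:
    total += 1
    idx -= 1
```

Time complexity: O(n).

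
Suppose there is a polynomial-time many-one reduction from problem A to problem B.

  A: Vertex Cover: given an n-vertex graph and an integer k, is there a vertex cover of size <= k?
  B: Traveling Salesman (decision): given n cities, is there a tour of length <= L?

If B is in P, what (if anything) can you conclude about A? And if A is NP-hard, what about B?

A poly-time reduction A <=_p B means any A-instance can be transformed to a B-instance in poly time.
If B is in P: compose the reduction with B's poly-time algorithm to solve A in poly time, so A is in P.
If A is NP-hard: every NP problem reduces to A, which reduces to B; composing reductions, every NP problem reduces to B, so B is NP-hard.
(Here in fact A is NP-complete and B is NP-complete.)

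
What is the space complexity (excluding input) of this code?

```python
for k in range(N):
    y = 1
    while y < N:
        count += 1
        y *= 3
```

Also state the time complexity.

Space complexity: O(1).
Only a constant amount of auxiliary storage is used; nothing grows with n.
Time complexity: O(n log n).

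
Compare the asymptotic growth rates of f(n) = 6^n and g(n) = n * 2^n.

f(n) = 6^n grows faster: 6^n / (n 2^n) = (6/2)^n / n -> infinity since 6/2 > 1.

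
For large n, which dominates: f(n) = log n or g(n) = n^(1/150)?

g(n) = n^(1/150) grows faster: any positive power of n dominates log n.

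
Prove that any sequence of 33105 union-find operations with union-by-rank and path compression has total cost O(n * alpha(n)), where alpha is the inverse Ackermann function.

Using Tarjan's analysis with rank-based potential function. Union-by-rank keeps tree height O(log n). Path compression flattens paths during find. For n = 33105 operations, total cost is O(n * alpha(n)), effectively O(n) since alpha grows incredibly slowly.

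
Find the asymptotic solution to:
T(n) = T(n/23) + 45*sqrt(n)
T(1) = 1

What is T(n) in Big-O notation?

Each level contributes sqrt(n/23^k). Geometric series with ratio 1/sqrt(23) < 1 sums to O(sqrt(n)).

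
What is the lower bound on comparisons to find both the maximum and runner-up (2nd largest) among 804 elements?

Lower bound: finding the max needs 804-1 comparisons. By an adversary weight-doubling argument, the maximum element must personally win at least ceil(log_2(804)) = 10 comparisons in any correct algorithm. The 2nd largest is among those 10 direct losers, and distinguishing it requires 10-1 more comparisons. Total >= 804-1 + 10-1 = 812. A balanced tournament achieves this bound exactly.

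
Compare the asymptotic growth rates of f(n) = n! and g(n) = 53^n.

f(n) = n! grows faster: n!/53^n -> infinity by Stirling.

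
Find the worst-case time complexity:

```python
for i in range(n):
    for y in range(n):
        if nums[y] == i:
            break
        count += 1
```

Time complexity: O(n^2).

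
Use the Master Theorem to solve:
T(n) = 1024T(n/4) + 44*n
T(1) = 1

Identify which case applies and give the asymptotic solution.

a=1024, b=4, f(n)=44*n.
log_4(1024) = 5 > 1.
Since f(n) = O(n^1) is polynomially smaller than n^5, Case 1 applies.
T(n) = Theta(n^5).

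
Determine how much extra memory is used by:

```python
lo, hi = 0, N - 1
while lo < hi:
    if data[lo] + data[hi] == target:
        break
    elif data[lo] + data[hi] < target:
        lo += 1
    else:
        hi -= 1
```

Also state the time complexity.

Space complexity: O(1).
Only a constant amount of auxiliary storage is used; nothing grows with n.
Time complexity: O(n).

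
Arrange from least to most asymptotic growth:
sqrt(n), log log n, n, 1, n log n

Ordered by growth rate: 1 < log log n < sqrt(n) < n < n log n.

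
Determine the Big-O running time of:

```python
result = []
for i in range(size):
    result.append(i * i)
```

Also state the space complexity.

Time complexity: O(n).
Space complexity: O(n).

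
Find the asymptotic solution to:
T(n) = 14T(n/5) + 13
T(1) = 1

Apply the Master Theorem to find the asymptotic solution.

a=14, b=5, f(n)=13. log_5(14) = 1.64. Case 1 of Master Theorem: T(n) = O(n^1.64).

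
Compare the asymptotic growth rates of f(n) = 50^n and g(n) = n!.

g(n) = n! grows faster: n!/50^n -> infinity by Stirling.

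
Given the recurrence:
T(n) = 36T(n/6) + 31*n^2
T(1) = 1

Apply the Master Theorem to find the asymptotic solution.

a=36, b=6, f(n)=31*n^2. log_6(36) = 2. Case 2: T(n) = O(n^2 log n).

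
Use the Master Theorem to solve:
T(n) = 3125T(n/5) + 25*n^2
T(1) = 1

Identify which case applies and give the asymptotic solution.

a=3125, b=5, f(n)=25*n^2.
log_5(3125) = 5 > 2.
Since f(n) = O(n^2) is polynomially smaller than n^5, Case 1 applies.
T(n) = Theta(n^5).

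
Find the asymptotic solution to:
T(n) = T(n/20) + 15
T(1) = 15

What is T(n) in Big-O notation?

Each step divides n by 20 and adds 15. After log_20(n) steps, T(n) = O(log n).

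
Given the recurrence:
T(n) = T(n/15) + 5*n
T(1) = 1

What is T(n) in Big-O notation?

Geometric series: 5*n*(1 + 1/15 + 1/15^2 + ...) = O(n). T(n) = O(n).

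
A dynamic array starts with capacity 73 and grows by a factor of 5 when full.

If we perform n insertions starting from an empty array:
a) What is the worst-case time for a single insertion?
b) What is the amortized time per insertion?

(a) Worst-case single insertion: O(n) -- when the array is full at capacity c, the resize copies all c elements, and c can be Theta(n).
(b) Resizes happen at sizes 73, 365, 1825, ... Total copy cost for n insertions: 73 + 365 + ... = O(n) (geometric series with ratio 1/5). Amortized cost per insertion: O(n)/n = O(1).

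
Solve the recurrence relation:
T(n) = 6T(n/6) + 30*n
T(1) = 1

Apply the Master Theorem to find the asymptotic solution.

a=6, b=6, f(n)=30*n. log_6(6) = 1. Case 2: T(n) = O(n log n).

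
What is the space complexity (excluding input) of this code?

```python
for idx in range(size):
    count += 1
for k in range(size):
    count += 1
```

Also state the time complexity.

Space complexity: O(1).
Only a constant amount of auxiliary storage is used; nothing grows with n.
Time complexity: O(n).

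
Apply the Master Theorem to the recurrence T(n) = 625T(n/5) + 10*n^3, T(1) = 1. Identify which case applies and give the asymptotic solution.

a=625, b=5, f(n)=10*n^3.
log_5(625) = 4 > 3.
Since f(n) = O(n^3) is polynomially smaller than n^4, Case 1 applies.
T(n) = Theta(n^4).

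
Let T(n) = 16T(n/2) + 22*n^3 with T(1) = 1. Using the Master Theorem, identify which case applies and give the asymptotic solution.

a=16, b=2, f(n)=22*n^3.
log_2(16) = 4 > 3.
Since f(n) = O(n^3) is polynomially smaller than n^4, Case 1 applies.
T(n) = Theta(n^4).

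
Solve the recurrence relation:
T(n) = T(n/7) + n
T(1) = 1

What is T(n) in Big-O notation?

Geometric series: n*(1 + 1/7 + 1/7^2 + ...) = O(n). T(n) = O(n).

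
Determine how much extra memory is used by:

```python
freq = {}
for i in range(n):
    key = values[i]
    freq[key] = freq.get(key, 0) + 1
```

Space complexity: O(n).
Auxiliary storage grows linearly with the input size n in the worst case.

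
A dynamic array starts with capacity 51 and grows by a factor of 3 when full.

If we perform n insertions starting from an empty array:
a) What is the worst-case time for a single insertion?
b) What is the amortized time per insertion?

(a) Worst-case single insertion: O(n) -- when the array is full at capacity c, the resize copies all c elements, and c can be Theta(n).
(b) Resizes happen at sizes 51, 153, 459, ... Total copy cost for n insertions: 51 + 153 + ... = O(n) (geometric series with ratio 1/3). Amortized cost per insertion: O(n)/n = O(1).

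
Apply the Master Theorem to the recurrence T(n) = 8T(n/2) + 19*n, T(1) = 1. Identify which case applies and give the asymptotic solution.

a=8, b=2, f(n)=19*n.
log_2(8) = 3 > 1.
Since f(n) = O(n^1) is polynomially smaller than n^3, Case 1 applies.
T(n) = Theta(n^3).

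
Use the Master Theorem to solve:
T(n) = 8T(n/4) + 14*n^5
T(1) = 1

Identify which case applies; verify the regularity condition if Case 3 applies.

a=8, b=4, f(n)=14*n^5.
log_4(8) = 1.5 < 5.
f(n) = Omega(n^(1.5+epsilon)) for some epsilon > 0, so Case 3 is the candidate.
Regularity: a*f(n/b) = 8*14*(n/4)^5 = (8/1024)*14*n^5 <= c*f(n) with c = 8/1024 < 1. Satisfied.
Case 3: T(n) = Theta(n^5).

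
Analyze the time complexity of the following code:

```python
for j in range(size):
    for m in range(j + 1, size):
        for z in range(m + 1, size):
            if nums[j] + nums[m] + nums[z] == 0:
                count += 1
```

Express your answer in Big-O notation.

Time complexity: O(n^3).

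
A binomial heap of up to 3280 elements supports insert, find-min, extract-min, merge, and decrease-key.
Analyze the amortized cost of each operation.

A binomial heap with n <= 3280 elements has at most floor(log_2 3280) + 1 = 12 trees. Using potential Phi = number of trees: Insert adds one tree, but cascading merges reduce count -- amortized O(1). Find-min reads the cached minimum pointer: O(1). Extract-min creates O(log n) new trees: O(log n). Merge combines tree lists: O(log n). Decrease-key sifts the element up its tree of height <= log n: O(log n).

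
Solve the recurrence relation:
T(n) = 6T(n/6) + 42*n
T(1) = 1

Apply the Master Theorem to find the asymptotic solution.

a=6, b=6, f(n)=42*n. log_6(6) = 1. Case 2: T(n) = O(n log n).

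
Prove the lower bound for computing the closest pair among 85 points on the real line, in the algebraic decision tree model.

Reduction from element distinctness: given 85 reals, the closest-pair distance is 0 iff two are equal. Element distinctness has an Omega(n log n) lower bound in the algebraic decision tree model (Ben-Or). Therefore closest pair on a line also requires Omega(n log n). Sorting then a linear scan achieves this.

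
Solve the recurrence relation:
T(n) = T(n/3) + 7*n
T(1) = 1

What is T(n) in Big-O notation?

Geometric series: 7*n*(1 + 1/3 + 1/3^2 + ...) = O(n). T(n) = O(n).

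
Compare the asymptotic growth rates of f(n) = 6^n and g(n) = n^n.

g(n) = n^n grows faster: n^n / 6^n = (n/6)^n -> infinity once n > 6.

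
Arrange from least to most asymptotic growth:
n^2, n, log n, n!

Ordered by growth rate: log n < n < n^2 < n!.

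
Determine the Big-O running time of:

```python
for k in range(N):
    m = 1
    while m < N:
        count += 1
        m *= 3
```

Time complexity: O(n log n).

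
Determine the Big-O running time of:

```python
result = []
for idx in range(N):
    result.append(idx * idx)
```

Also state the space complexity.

Time complexity: O(n).
Space complexity: O(n).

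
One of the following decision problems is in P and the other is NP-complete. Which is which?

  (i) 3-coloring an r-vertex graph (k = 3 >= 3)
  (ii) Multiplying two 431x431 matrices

(i) is NP-complete: graph k-coloring for k>=3 is NP-complete by reduction from 3-SAT.
(ii) is P: the schoolbook algorithm runs in O(n^3).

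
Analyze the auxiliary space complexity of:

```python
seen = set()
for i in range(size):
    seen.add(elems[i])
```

Space complexity: O(n).
Auxiliary storage grows linearly with the input size n in the worst case.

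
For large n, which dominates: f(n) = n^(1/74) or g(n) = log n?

f(n) = n^(1/74) grows faster: any positive power of n dominates log n.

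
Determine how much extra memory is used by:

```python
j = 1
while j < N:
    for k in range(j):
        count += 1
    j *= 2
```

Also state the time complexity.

Space complexity: O(1).
Only a constant amount of auxiliary storage is used; nothing grows with n.
Time complexity: O(n).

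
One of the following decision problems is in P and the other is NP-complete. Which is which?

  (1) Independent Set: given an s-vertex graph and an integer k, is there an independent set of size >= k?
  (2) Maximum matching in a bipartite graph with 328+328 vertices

(1) is NP-complete: complement of Clique (with k part of the input).
(2) is P: Hopcroft-Karp runs in O(E sqrt(V)).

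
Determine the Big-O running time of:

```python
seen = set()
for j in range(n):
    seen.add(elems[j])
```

Time complexity: O(n).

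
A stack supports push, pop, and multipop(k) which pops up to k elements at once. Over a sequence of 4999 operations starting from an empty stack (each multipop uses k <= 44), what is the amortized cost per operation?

Each element is pushed exactly once and popped at most once (whether by pop or as part of a multipop). So the total number of individual pops over the whole sequence is at most the number of pushes, which is at most 4999. Total work <= 2 * 4999, hence O(1) amortized per operation.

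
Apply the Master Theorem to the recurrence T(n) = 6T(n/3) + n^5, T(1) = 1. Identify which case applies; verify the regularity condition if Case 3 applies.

a=6, b=3, f(n)=n^5.
log_3(6) = 1.631 < 5.
f(n) = Omega(n^(1.631+epsilon)) for some epsilon > 0, so Case 3 is the candidate.
Regularity: a*f(n/b) = 6*1*(n/3)^5 = (6/243)*1*n^5 <= c*f(n) with c = 6/243 < 1. Satisfied.
Case 3: T(n) = Theta(n^5).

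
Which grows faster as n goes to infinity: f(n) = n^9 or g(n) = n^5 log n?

f(n) = n^9 grows faster: n^9 / (n^5 log n) = n^4/log n -> infinity.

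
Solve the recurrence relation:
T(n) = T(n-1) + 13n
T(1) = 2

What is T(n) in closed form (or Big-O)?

Unrolling: T(n) = 2 + 13*(2 + 3 + ... + n) = 2 + 13*(n(n+1)/2 - 1) = O(n^2).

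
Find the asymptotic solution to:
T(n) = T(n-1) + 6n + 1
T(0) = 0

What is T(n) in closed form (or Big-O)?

Dominant term in sum is 6*sum(i, i=1..n) = 6*n*(n+1)/2 = O(n^2).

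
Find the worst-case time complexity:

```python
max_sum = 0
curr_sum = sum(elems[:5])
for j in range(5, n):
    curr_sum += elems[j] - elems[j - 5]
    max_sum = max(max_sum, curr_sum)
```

Time complexity: O(n).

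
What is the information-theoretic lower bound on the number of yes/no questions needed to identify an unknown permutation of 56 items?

There are 56! = 710998587804863451854045647463724949736497978881168458687447040000000000000 permutations. Each yes/no question gives at most 1 bit, so at least ceil(log_2(710998587804863451854045647463724949736497978881168458687447040000000000000)) = 249 questions are needed.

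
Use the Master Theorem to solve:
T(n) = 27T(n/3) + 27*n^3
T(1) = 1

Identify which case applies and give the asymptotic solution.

a=27, b=3, f(n)=27*n^3.
log_3(27) = 3, so n^(log_b(a)) = n^3.
f(n) = Theta(n^3), so Case 2 applies.
T(n) = Theta(n^3 log n).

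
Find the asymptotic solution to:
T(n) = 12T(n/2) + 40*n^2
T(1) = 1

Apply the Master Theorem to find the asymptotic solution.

a=12, b=2, f(n)=40*n^2. log_2(12) = 3.585. Case 1 of Master Theorem: T(n) = O(n^3.585).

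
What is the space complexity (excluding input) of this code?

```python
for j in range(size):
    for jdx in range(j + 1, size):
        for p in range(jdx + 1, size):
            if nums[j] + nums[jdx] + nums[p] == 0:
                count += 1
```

Space complexity: O(1).
Only a constant amount of auxiliary storage is used; nothing grows with n.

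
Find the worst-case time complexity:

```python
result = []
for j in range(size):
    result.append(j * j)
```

Time complexity: O(n).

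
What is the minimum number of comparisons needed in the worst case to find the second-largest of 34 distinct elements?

Lower bound: finding the max needs 34-1 comparisons. By the adversary weight-doubling argument, the max must personally win >= ceil(log_2(34)) = 6 comparisons; the 2nd-largest is among those 6 losers, needing 6-1 more comparisons. Total >= 34-1 + 6-1 = 38. A balanced knockout tournament achieves this.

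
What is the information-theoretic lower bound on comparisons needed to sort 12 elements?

There are 12! = 479001600 possible orderings. Each comparison gives 1 bit. We need at least ceil(log_2(479001600)) = 29 comparisons.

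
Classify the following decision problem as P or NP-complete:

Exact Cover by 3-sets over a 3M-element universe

This problem is NP-complete: one of Karp's 21 NP-complete problems.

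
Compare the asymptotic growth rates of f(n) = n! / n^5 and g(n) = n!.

g(n) = n! grows faster: the ratio n!/(n!/n^5) = n^5 -> infinity.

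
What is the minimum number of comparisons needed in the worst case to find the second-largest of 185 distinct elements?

Lower bound: finding the max needs 185-1 comparisons. By the adversary weight-doubling argument, the max must personally win >= ceil(log_2(185)) = 8 comparisons; the 2nd-largest is among those 8 losers, needing 8-1 more comparisons. Total >= 185-1 + 8-1 = 191. A balanced knockout tournament achieves this.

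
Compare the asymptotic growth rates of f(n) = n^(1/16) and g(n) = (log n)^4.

f(n) = n^(1/16) grows faster: any positive power of n dominates any polylog.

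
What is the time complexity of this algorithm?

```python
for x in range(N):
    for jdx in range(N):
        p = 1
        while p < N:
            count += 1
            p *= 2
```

Time complexity: O(n^2 log n).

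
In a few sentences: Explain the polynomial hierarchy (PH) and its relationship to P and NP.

The polynomial hierarchy is a tower of complexity classes: Sigma_0^P = Pi_0^P = P, Sigma_1^P = NP, Pi_1^P = co-NP, and Sigma_{k+1}^P = NP^{Sigma_k^P}. PH is contained in PSPACE. If any level collapses (Sigma_k = Pi_k), the entire hierarchy collapses to that level.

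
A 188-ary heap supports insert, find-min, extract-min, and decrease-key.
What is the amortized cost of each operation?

The 188-ary heap has height O(log_188 n). Insert sifts up: O(log_188 n). Find-min reads the root: O(1). Extract-min sifts down comparing 188 children per level: O(188 * log_188 n). Decrease-key sifts up: O(log_188 n).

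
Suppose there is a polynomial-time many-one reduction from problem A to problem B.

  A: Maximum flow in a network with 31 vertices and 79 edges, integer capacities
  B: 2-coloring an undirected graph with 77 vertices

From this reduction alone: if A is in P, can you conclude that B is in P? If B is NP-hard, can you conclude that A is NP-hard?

A poly-time reduction A <=_p B transfers tractability DOWN (B easy => A easy) and hardness UP (A hard => B hard), not the reverse.
From A in P, the reduction alone does NOT give B in P: any problem in P trivially reduces to SAT, yet SAT is not known to be in P.
From B NP-hard, the reduction alone does NOT give A NP-hard: again, easy problems reduce to hard ones.
(Here in fact A is P and B is P.)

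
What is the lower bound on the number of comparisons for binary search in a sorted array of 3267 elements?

With 3267 possible positions, we need at least ceil(log_2(3267)) = 12 comparisons. Each comparison splits the remaining candidates by at most half.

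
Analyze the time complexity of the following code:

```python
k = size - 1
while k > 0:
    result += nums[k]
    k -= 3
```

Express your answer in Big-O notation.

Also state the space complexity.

Time complexity: O(n).
Space complexity: O(1).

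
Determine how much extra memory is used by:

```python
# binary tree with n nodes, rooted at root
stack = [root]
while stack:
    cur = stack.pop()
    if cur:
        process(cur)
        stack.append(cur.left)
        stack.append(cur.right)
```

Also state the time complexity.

Space complexity: O(n).
Auxiliary storage grows linearly with the input size n in the worst case.
Time complexity: O(n).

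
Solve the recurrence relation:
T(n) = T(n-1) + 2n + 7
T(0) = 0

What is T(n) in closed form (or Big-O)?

Dominant term in sum is 2*sum(i, i=1..n) = 2*n*(n+1)/2 = O(n^2).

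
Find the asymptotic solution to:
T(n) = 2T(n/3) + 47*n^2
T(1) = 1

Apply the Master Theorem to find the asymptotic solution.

a=2, b=3, f(n)=47*n^2. log_3(2) = 0.6309 < 2. Case 3: T(n) = O(n^2).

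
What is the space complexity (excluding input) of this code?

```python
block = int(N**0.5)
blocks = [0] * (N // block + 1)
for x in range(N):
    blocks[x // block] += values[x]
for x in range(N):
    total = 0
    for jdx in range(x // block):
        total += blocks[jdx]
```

Space complexity: O(sqrt(n)).
Storage scales with sqrt(n).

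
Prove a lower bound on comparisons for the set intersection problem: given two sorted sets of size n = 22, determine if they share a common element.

For two sorted arrays of size n = 22, any correct algorithm must examine Omega(n) elements. If fewer are examined, an adversary places a common element in an unexamined gap. A merge-based scan achieves O(n), so the bound is tight.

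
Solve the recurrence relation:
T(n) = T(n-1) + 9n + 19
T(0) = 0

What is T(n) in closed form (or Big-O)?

Dominant term in sum is 9*sum(i, i=1..n) = 9*n*(n+1)/2 = O(n^2).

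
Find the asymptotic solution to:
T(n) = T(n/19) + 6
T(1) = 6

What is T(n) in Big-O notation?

Each step divides n by 19 and adds 6. After log_19(n) steps, T(n) = O(log n).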